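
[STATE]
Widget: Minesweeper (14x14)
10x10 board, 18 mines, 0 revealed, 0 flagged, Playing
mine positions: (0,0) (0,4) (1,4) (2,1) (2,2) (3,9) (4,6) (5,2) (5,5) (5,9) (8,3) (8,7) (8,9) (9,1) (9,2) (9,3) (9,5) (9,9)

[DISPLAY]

■■■■■■■■■■    
■■■■■■■■■■    
■■■■■■■■■■    
■■■■■■■■■■    
■■■■■■■■■■    
■■■■■■■■■■    
■■■■■■■■■■    
■■■■■■■■■■    
■■■■■■■■■■    
■■■■■■■■■■    
              
              
              
              


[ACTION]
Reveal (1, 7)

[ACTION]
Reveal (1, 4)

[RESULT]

✹■■■✹2        
■■■■✹2        
■✹✹■■1  11    
■■■■■1111✹    
■■■■■■✹■■■    
■■✹■■✹■■■✹    
■■■■■■■■■■    
■■■■■■■■■■    
■■■✹■■■✹■✹    
■✹✹✹■✹■■■✹    
              
              
              
              


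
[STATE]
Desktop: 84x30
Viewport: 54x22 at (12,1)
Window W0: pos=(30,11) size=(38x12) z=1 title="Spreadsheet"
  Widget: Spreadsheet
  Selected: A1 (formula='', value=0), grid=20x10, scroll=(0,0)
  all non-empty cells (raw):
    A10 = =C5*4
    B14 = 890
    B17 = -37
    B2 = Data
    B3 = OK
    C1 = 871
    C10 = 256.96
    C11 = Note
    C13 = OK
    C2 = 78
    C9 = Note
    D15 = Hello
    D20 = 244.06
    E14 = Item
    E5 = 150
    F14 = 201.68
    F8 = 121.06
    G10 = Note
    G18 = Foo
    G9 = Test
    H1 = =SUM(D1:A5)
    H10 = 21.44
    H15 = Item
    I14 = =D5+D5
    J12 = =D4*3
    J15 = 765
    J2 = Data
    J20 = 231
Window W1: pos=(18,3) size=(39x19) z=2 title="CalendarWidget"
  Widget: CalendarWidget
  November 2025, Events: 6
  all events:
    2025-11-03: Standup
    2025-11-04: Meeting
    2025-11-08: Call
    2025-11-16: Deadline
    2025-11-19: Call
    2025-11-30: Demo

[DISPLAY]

                                                      
                                                      
      ┏━━━━━━━━━━━━━━━━━━━━━━━━━━━━━━━━━━━━━┓         
      ┃ CalendarWidget                      ┃         
      ┠─────────────────────────────────────┨         
      ┃            November 2025            ┃         
      ┃Mo Tu We Th Fr Sa Su                 ┃         
      ┃                1  2                 ┃         
      ┃ 3*  4*  5  6  7  8*  9              ┃         
      ┃10 11 12 13 14 15 16*                ┃         
      ┃17 18 19* 20 21 22 23                ┃━━━━━━━━━
      ┃24 25 26 27 28 29 30*                ┃         
      ┃                                     ┃─────────
      ┃                                     ┃         
      ┃                                     ┃     D   
      ┃                                     ┃---------
      ┃                                     ┃71       
      ┃                                     ┃78       
      ┃                                     ┃ 0       
      ┃                                     ┃ 0       
      ┗━━━━━━━━━━━━━━━━━━━━━━━━━━━━━━━━━━━━━┛ 0       
                  ┗━━━━━━━━━━━━━━━━━━━━━━━━━━━━━━━━━━━


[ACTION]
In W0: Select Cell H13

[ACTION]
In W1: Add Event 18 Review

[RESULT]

                                                      
                                                      
      ┏━━━━━━━━━━━━━━━━━━━━━━━━━━━━━━━━━━━━━┓         
      ┃ CalendarWidget                      ┃         
      ┠─────────────────────────────────────┨         
      ┃            November 2025            ┃         
      ┃Mo Tu We Th Fr Sa Su                 ┃         
      ┃                1  2                 ┃         
      ┃ 3*  4*  5  6  7  8*  9              ┃         
      ┃10 11 12 13 14 15 16*                ┃         
      ┃17 18* 19* 20 21 22 23               ┃━━━━━━━━━
      ┃24 25 26 27 28 29 30*                ┃         
      ┃                                     ┃─────────
      ┃                                     ┃         
      ┃                                     ┃     D   
      ┃                                     ┃---------
      ┃                                     ┃71       
      ┃                                     ┃78       
      ┃                                     ┃ 0       
      ┃                                     ┃ 0       
      ┗━━━━━━━━━━━━━━━━━━━━━━━━━━━━━━━━━━━━━┛ 0       
                  ┗━━━━━━━━━━━━━━━━━━━━━━━━━━━━━━━━━━━


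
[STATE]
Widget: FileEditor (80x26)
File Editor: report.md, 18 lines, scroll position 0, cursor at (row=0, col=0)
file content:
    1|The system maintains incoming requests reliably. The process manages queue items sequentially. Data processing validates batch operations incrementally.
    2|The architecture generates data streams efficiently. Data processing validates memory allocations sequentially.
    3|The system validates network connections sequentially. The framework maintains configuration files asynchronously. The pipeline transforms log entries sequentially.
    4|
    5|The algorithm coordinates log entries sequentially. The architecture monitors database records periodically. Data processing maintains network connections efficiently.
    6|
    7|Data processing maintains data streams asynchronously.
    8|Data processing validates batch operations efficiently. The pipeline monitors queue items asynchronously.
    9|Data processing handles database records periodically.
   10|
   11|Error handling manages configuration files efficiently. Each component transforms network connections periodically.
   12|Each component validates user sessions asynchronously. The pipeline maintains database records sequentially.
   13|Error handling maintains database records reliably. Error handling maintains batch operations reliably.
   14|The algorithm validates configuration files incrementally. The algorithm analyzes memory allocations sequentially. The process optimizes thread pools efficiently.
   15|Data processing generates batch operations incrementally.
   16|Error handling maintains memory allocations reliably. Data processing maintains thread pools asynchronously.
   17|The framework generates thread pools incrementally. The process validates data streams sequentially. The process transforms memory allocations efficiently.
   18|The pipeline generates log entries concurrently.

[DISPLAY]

█he system maintains incoming requests reliably. The process manages queue item▲
The architecture generates data streams efficiently. Data processing validates █
The system validates network connections sequentially. The framework maintains ░
                                                                               ░
The algorithm coordinates log entries sequentially. The architecture monitors d░
                                                                               ░
Data processing maintains data streams asynchronously.                         ░
Data processing validates batch operations efficiently. The pipeline monitors q░
Data processing handles database records periodically.                         ░
                                                                               ░
Error handling manages configuration files efficiently. Each component transfor░
Each component validates user sessions asynchronously. The pipeline maintains d░
Error handling maintains database records reliably. Error handling maintains ba░
The algorithm validates configuration files incrementally. The algorithm analyz░
Data processing generates batch operations incrementally.                      ░
Error handling maintains memory allocations reliably. Data processing maintains░
The framework generates thread pools incrementally. The process validates data ░
The pipeline generates log entries concurrently.                               ░
                                                                               ░
                                                                               ░
                                                                               ░
                                                                               ░
                                                                               ░
                                                                               ░
                                                                               ░
                                                                               ▼


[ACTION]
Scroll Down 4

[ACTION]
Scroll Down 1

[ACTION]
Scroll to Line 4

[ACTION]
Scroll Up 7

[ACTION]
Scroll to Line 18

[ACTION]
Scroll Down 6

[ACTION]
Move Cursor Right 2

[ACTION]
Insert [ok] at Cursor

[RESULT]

Thok█ system maintains incoming requests reliably. The process manages queue it▲
The architecture generates data streams efficiently. Data processing validates █
The system validates network connections sequentially. The framework maintains ░
                                                                               ░
The algorithm coordinates log entries sequentially. The architecture monitors d░
                                                                               ░
Data processing maintains data streams asynchronously.                         ░
Data processing validates batch operations efficiently. The pipeline monitors q░
Data processing handles database records periodically.                         ░
                                                                               ░
Error handling manages configuration files efficiently. Each component transfor░
Each component validates user sessions asynchronously. The pipeline maintains d░
Error handling maintains database records reliably. Error handling maintains ba░
The algorithm validates configuration files incrementally. The algorithm analyz░
Data processing generates batch operations incrementally.                      ░
Error handling maintains memory allocations reliably. Data processing maintains░
The framework generates thread pools incrementally. The process validates data ░
The pipeline generates log entries concurrently.                               ░
                                                                               ░
                                                                               ░
                                                                               ░
                                                                               ░
                                                                               ░
                                                                               ░
                                                                               ░
                                                                               ▼


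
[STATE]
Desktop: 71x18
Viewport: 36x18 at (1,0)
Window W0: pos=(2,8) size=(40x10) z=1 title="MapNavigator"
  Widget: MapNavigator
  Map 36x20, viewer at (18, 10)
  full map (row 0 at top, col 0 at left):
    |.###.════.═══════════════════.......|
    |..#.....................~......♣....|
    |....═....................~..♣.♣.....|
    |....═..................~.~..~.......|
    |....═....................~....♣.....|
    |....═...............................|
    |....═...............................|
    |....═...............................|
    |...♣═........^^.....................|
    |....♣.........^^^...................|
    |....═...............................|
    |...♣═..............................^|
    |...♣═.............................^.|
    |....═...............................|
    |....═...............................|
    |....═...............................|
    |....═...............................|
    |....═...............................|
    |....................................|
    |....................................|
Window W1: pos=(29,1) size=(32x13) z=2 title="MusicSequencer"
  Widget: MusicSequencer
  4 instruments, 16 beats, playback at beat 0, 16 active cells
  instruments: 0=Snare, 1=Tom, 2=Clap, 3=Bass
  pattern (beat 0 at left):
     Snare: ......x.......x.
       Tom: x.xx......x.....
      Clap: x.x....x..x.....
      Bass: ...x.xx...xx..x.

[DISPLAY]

                                    
                            ┏━━━━━━━
                            ┃ MusicS
                            ┠───────
                            ┃      ▼
                            ┃ Snare·
                            ┃   Tom█
                            ┃  Clap█
 ┏━━━━━━━━━━━━━━━━━━━━━━━━━━┃  Bass·
 ┃ MapNavigator             ┃       
 ┠──────────────────────────┃       
 ┃ ....═....................┃       
 ┃ ...♣═........^^..........┃       
 ┃ ....♣.........^^^........┗━━━━━━━
 ┃ ....═.............@..............
 ┃ ...♣═............................
 ┃ ...♣═............................
 ┗━━━━━━━━━━━━━━━━━━━━━━━━━━━━━━━━━━


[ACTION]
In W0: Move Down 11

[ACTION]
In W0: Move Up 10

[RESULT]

                                    
                            ┏━━━━━━━
                            ┃ MusicS
                            ┠───────
                            ┃      ▼
                            ┃ Snare·
                            ┃   Tom█
                            ┃  Clap█
 ┏━━━━━━━━━━━━━━━━━━━━━━━━━━┃  Bass·
 ┃ MapNavigator             ┃       
 ┠──────────────────────────┃       
 ┃ ....═....................┃       
 ┃ ....═....................┃       
 ┃ ...♣═........^^..........┗━━━━━━━
 ┃ ....♣.........^^^.@..............
 ┃ ....═............................
 ┃ ...♣═............................
 ┗━━━━━━━━━━━━━━━━━━━━━━━━━━━━━━━━━━


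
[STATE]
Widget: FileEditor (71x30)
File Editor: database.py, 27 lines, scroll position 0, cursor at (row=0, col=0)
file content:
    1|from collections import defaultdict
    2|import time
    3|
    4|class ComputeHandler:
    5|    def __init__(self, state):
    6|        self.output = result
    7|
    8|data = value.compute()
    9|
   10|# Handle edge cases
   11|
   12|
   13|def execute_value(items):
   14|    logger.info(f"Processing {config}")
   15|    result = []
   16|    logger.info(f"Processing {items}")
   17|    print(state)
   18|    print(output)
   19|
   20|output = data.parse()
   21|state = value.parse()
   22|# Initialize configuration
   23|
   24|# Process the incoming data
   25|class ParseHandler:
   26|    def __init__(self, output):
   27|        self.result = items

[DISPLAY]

█rom collections import defaultdict                                   ▲
import time                                                           █
                                                                      ░
class ComputeHandler:                                                 ░
    def __init__(self, state):                                        ░
        self.output = result                                          ░
                                                                      ░
data = value.compute()                                                ░
                                                                      ░
# Handle edge cases                                                   ░
                                                                      ░
                                                                      ░
def execute_value(items):                                             ░
    logger.info(f"Processing {config}")                               ░
    result = []                                                       ░
    logger.info(f"Processing {items}")                                ░
    print(state)                                                      ░
    print(output)                                                     ░
                                                                      ░
output = data.parse()                                                 ░
state = value.parse()                                                 ░
# Initialize configuration                                            ░
                                                                      ░
# Process the incoming data                                           ░
class ParseHandler:                                                   ░
    def __init__(self, output):                                       ░
        self.result = items                                           ░
                                                                      ░
                                                                      ░
                                                                      ▼


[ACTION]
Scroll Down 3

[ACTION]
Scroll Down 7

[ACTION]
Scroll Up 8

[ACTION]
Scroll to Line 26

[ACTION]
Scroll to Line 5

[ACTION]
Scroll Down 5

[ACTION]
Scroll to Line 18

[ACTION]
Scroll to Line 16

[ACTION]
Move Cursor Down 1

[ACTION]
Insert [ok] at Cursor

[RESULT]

from collections import defaultdict                                   ▲
ok█mport time                                                         █
                                                                      ░
class ComputeHandler:                                                 ░
    def __init__(self, state):                                        ░
        self.output = result                                          ░
                                                                      ░
data = value.compute()                                                ░
                                                                      ░
# Handle edge cases                                                   ░
                                                                      ░
                                                                      ░
def execute_value(items):                                             ░
    logger.info(f"Processing {config}")                               ░
    result = []                                                       ░
    logger.info(f"Processing {items}")                                ░
    print(state)                                                      ░
    print(output)                                                     ░
                                                                      ░
output = data.parse()                                                 ░
state = value.parse()                                                 ░
# Initialize configuration                                            ░
                                                                      ░
# Process the incoming data                                           ░
class ParseHandler:                                                   ░
    def __init__(self, output):                                       ░
        self.result = items                                           ░
                                                                      ░
                                                                      ░
                                                                      ▼


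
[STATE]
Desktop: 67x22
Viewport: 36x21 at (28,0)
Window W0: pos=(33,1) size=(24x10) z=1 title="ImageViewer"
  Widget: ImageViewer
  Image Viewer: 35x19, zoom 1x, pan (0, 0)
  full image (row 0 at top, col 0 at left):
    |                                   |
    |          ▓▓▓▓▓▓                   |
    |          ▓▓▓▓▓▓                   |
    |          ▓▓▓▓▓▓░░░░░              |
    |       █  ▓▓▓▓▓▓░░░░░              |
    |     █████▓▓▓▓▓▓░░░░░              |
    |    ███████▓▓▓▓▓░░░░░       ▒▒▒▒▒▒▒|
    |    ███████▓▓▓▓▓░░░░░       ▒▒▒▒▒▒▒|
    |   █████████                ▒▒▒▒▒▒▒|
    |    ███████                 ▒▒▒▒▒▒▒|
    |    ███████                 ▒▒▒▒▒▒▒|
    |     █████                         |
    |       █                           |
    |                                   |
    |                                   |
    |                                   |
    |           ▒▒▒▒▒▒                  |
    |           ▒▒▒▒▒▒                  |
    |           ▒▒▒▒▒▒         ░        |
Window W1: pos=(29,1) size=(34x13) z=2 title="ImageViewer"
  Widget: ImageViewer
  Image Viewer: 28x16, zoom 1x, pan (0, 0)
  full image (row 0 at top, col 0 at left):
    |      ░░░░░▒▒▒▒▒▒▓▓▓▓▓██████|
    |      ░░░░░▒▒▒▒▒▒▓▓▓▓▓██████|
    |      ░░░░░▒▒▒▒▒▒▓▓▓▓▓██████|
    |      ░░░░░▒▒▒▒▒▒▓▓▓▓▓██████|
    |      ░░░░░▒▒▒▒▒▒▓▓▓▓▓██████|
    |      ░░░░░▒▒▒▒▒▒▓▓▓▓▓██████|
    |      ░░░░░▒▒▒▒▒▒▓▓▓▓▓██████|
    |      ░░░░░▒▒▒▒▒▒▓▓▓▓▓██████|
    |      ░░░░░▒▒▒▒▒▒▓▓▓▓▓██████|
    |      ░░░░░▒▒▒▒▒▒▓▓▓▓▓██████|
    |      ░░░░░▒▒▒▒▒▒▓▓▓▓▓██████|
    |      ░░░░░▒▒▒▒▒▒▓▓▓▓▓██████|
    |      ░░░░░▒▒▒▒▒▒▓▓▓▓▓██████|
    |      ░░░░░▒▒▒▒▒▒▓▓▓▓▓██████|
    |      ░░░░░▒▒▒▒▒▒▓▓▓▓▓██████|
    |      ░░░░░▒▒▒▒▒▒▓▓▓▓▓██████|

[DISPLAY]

                                    
 ┏━━━━━━━━━━━━━━━━━━━━━━━━━━━━━━━━┓ 
 ┃ ImageViewer                    ┃ 
 ┠────────────────────────────────┨ 
 ┃      ░░░░░▒▒▒▒▒▒▓▓▓▓▓██████    ┃ 
 ┃      ░░░░░▒▒▒▒▒▒▓▓▓▓▓██████    ┃ 
 ┃      ░░░░░▒▒▒▒▒▒▓▓▓▓▓██████    ┃ 
 ┃      ░░░░░▒▒▒▒▒▒▓▓▓▓▓██████    ┃ 
 ┃      ░░░░░▒▒▒▒▒▒▓▓▓▓▓██████    ┃ 
 ┃      ░░░░░▒▒▒▒▒▒▓▓▓▓▓██████    ┃ 
 ┃      ░░░░░▒▒▒▒▒▒▓▓▓▓▓██████    ┃ 
 ┃      ░░░░░▒▒▒▒▒▒▓▓▓▓▓██████    ┃ 
 ┃      ░░░░░▒▒▒▒▒▒▓▓▓▓▓██████    ┃ 
 ┗━━━━━━━━━━━━━━━━━━━━━━━━━━━━━━━━┛ 
                                    
                                    
                                    
                                    
                                    
                                    
                                    


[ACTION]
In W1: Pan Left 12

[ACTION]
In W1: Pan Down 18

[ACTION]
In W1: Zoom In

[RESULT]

                                    
 ┏━━━━━━━━━━━━━━━━━━━━━━━━━━━━━━━━┓ 
 ┃ ImageViewer                    ┃ 
 ┠────────────────────────────────┨ 
 ┃            ░░░░░░░░░░▒▒▒▒▒▒▒▒▒▒┃ 
 ┃            ░░░░░░░░░░▒▒▒▒▒▒▒▒▒▒┃ 
 ┃            ░░░░░░░░░░▒▒▒▒▒▒▒▒▒▒┃ 
 ┃            ░░░░░░░░░░▒▒▒▒▒▒▒▒▒▒┃ 
 ┃            ░░░░░░░░░░▒▒▒▒▒▒▒▒▒▒┃ 
 ┃            ░░░░░░░░░░▒▒▒▒▒▒▒▒▒▒┃ 
 ┃            ░░░░░░░░░░▒▒▒▒▒▒▒▒▒▒┃ 
 ┃            ░░░░░░░░░░▒▒▒▒▒▒▒▒▒▒┃ 
 ┃            ░░░░░░░░░░▒▒▒▒▒▒▒▒▒▒┃ 
 ┗━━━━━━━━━━━━━━━━━━━━━━━━━━━━━━━━┛ 
                                    
                                    
                                    
                                    
                                    
                                    
                                    


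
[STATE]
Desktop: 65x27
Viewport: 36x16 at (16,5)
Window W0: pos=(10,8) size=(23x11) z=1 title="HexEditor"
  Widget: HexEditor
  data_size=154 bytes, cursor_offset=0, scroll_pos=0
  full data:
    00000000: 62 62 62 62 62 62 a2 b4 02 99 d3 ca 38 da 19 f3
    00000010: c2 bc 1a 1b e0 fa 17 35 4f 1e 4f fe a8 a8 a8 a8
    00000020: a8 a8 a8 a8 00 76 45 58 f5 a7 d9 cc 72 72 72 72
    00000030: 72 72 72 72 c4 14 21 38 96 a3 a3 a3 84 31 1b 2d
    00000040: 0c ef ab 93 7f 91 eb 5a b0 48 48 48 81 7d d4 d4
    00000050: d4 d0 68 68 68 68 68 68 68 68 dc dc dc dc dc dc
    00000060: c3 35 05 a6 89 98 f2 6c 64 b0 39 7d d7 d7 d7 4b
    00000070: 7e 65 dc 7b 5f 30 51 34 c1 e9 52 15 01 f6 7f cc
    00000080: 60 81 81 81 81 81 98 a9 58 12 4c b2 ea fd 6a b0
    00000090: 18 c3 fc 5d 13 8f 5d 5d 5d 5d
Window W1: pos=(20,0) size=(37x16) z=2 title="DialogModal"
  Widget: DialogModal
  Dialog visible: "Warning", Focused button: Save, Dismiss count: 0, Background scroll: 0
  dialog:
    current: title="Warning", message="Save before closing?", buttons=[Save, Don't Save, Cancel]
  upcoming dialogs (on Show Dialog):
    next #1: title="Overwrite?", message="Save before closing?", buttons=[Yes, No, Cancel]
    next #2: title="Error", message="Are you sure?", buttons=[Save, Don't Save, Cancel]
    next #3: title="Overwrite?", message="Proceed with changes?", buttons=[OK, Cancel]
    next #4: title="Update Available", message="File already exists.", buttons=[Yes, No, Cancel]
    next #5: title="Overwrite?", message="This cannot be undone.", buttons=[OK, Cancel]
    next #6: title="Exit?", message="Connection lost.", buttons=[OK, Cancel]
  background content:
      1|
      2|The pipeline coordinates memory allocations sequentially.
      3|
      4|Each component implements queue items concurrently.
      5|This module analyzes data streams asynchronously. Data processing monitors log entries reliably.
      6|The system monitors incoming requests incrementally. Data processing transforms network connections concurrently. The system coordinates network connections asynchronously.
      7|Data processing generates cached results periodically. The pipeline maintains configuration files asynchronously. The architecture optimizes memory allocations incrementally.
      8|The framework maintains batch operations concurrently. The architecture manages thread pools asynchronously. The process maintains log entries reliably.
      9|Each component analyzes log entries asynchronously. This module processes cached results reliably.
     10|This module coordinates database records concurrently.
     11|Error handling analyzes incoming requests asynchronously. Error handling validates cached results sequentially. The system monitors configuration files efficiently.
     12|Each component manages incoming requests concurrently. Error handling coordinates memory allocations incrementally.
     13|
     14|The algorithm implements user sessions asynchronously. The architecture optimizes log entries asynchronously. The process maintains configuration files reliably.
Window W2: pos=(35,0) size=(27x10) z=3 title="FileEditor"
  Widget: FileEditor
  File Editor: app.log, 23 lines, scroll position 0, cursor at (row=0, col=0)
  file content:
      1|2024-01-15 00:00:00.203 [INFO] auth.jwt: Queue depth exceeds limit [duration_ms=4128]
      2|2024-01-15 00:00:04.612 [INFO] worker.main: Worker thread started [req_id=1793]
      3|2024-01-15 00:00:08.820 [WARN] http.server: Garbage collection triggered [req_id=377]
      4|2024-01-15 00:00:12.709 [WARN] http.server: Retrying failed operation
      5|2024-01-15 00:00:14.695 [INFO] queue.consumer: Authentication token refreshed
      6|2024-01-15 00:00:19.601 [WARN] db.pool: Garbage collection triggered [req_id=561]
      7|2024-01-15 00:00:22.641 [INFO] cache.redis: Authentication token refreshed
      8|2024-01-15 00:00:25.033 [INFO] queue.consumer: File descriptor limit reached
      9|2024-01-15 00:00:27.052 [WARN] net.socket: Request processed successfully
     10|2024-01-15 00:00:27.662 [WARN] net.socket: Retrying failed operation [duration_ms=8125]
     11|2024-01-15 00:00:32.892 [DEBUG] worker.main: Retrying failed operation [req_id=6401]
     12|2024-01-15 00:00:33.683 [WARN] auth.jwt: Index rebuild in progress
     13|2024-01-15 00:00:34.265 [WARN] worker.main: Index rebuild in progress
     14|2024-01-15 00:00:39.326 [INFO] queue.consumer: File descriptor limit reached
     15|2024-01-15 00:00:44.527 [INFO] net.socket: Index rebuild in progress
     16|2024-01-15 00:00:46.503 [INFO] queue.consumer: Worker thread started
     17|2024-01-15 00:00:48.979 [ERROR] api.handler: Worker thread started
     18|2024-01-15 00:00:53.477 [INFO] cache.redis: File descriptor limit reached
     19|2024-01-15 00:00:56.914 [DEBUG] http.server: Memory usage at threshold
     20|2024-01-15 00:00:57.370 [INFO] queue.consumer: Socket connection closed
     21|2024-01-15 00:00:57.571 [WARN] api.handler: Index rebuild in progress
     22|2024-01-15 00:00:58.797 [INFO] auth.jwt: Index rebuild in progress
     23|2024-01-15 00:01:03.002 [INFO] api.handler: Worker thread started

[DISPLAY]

    ┃              ┃2024-01-15 00:00
    ┃Ea┌───────────┃2024-01-15 00:00
    ┃Th│           ┃2024-01-15 00:00
━━━━┃Th│     Save b┃2024-01-15 00:00
dito┃Da│ [Save]  Do┗━━━━━━━━━━━━━━━━
────┃Th└────────────────────────────
000 ┃Each component analyzes log ent
010 ┃This module coordinates databas
020 ┃Error handling analyzes incomin
030 ┃Each component manages incoming
040 ┗━━━━━━━━━━━━━━━━━━━━━━━━━━━━━━━
050  d4 d0 68 68┃                   
060  c3 35 05 a6┃                   
━━━━━━━━━━━━━━━━┛                   
                                    
                                    


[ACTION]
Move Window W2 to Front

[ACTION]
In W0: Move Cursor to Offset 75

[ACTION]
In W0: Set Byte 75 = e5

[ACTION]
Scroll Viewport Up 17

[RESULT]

    ┏━━━━━━━━━━━━━━┏━━━━━━━━━━━━━━━━
    ┃ DialogModal  ┃ FileEditor     
    ┠──────────────┠────────────────
    ┃              ┃█024-01-15 00:00
    ┃The pipeline c┃2024-01-15 00:00
    ┃              ┃2024-01-15 00:00
    ┃Ea┌───────────┃2024-01-15 00:00
    ┃Th│           ┃2024-01-15 00:00
━━━━┃Th│     Save b┃2024-01-15 00:00
dito┃Da│ [Save]  Do┗━━━━━━━━━━━━━━━━
────┃Th└────────────────────────────
000 ┃Each component analyzes log ent
010 ┃This module coordinates databas
020 ┃Error handling analyzes incomin
030 ┃Each component manages incoming
040 ┗━━━━━━━━━━━━━━━━━━━━━━━━━━━━━━━


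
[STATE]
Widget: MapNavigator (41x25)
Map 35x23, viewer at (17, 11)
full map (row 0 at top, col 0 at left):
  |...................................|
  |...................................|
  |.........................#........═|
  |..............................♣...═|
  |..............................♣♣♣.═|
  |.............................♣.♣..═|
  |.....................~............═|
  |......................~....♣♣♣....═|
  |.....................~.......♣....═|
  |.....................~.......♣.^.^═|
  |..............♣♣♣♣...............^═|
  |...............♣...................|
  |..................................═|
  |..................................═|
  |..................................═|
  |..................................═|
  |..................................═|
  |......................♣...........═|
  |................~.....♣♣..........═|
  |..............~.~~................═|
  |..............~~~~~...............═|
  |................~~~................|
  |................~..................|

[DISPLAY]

                                         
   ...................................   
   ...................................   
   .........................#........═   
   ..............................♣...═   
   ..............................♣♣♣.═   
   .............................♣.♣..═   
   .....................~............═   
   ......................~....♣♣♣....═   
   .....................~.......♣....═   
   .....................~.......♣.^.^═   
   ..............♣♣♣♣...............^═   
   ...............♣.@.................   
   ..................................═   
   ..................................═   
   ..................................═   
   ..................................═   
   ..................................═   
   ......................♣...........═   
   ................~.....♣♣..........═   
   ..............~.~~................═   
   ..............~~~~~...............═   
   ................~~~................   
   ................~..................   
                                         


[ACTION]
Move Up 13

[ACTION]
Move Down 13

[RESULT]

   ...................................   
   .........................#........═   
   ..............................♣...═   
   ..............................♣♣♣.═   
   .............................♣.♣..═   
   .....................~............═   
   ......................~....♣♣♣....═   
   .....................~.......♣....═   
   .....................~.......♣.^.^═   
   ..............♣♣♣♣...............^═   
   ...............♣...................   
   ..................................═   
   .................@................═   
   ..................................═   
   ..................................═   
   ..................................═   
   ......................♣...........═   
   ................~.....♣♣..........═   
   ..............~.~~................═   
   ..............~~~~~...............═   
   ................~~~................   
   ................~..................   
                                         
                                         
                                         


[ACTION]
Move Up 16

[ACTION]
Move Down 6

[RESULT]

                                         
                                         
                                         
                                         
                                         
                                         
   ...................................   
   ...................................   
   .........................#........═   
   ..............................♣...═   
   ..............................♣♣♣.═   
   .............................♣.♣..═   
   .................@...~............═   
   ......................~....♣♣♣....═   
   .....................~.......♣....═   
   .....................~.......♣.^.^═   
   ..............♣♣♣♣...............^═   
   ...............♣...................   
   ..................................═   
   ..................................═   
   ..................................═   
   ..................................═   
   ..................................═   
   ......................♣...........═   
   ................~.....♣♣..........═   


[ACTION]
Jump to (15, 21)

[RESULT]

     .....................~.......♣.^.^═ 
     ..............♣♣♣♣...............^═ 
     ...............♣................... 
     ..................................═ 
     ..................................═ 
     ..................................═ 
     ..................................═ 
     ..................................═ 
     ......................♣...........═ 
     ................~.....♣♣..........═ 
     ..............~.~~................═ 
     ..............~~~~~...............═ 
     ...............@~~~................ 
     ................~.................. 
                                         
                                         
                                         
                                         
                                         
                                         
                                         
                                         
                                         
                                         
                                         


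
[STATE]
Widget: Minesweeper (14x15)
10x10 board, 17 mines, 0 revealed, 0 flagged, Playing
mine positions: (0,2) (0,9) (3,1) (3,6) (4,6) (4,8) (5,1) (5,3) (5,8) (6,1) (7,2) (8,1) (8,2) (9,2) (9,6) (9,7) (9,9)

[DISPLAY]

■■■■■■■■■■    
■■■■■■■■■■    
■■■■■■■■■■    
■■■■■■■■■■    
■■■■■■■■■■    
■■■■■■■■■■    
■■■■■■■■■■    
■■■■■■■■■■    
■■■■■■■■■■    
■■■■■■■■■■    
              
              
              
              
              


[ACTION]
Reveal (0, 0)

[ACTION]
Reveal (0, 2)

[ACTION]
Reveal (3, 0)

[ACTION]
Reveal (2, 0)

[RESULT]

 1✹■■■■■■✹    
 1■■■■■■■■    
11■■■■■■■■    
■✹■■■■✹■■■    
■■■■■■✹■✹■    
■✹■✹■■■■✹■    
■✹■■■■■■■■    
■■✹■■■■■■■    
■✹✹■■■■■■■    
■■✹■■■✹✹■✹    
              
              
              
              
              


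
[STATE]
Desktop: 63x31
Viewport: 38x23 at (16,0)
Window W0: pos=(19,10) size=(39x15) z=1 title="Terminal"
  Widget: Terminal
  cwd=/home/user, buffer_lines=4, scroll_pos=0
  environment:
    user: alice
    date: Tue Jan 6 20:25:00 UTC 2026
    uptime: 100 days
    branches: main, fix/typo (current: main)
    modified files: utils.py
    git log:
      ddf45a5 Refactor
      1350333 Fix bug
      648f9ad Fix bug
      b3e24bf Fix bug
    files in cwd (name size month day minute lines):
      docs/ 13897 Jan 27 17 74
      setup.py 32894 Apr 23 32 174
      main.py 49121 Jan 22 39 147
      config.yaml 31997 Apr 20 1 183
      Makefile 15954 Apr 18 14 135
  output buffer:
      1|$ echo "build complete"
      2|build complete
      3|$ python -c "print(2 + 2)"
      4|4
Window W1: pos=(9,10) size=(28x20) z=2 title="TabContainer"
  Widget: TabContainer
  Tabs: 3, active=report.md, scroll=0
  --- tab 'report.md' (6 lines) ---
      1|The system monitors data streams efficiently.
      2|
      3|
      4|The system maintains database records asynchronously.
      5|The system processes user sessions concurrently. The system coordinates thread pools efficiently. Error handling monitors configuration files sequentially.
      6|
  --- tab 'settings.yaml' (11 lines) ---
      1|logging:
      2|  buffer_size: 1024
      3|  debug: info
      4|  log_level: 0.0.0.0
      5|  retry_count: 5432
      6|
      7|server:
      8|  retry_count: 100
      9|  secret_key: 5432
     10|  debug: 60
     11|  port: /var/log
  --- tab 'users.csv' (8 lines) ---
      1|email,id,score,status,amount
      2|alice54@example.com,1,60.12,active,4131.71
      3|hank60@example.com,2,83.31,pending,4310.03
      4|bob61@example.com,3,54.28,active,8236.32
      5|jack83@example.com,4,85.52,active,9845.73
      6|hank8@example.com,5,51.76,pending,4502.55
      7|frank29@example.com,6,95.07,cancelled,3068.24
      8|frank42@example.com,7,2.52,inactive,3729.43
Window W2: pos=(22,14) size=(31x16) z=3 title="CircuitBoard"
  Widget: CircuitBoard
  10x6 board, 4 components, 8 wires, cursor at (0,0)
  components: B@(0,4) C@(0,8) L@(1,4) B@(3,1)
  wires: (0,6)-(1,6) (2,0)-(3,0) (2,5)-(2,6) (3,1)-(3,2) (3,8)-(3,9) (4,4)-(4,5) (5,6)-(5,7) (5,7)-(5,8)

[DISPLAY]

                                      
                                      
                                      
                                      
                                      
                                      
                                      
                                      
                                      
                                      
━━━━━━━━━━━━━━━━━━━━┓━━━━━━━━━━━━━━━━━
ntainer             ┃                 
────────────────────┨─────────────────
t.md]│ settings.yaml┃plete"           
──────┏━━━━━━━━━━━━━━━━━━━━━━━━━━━━━┓ 
stem m┃ CircuitBoard                ┃ 
      ┠─────────────────────────────┨ 
      ┃   0 1 2 3 4 5 6 7 8 9       ┃ 
stem m┃0  [.]              B       ·┃ 
stem p┃                            │┃ 
      ┃1                   L       ·┃ 
      ┃                             ┃ 
      ┃2   ·                   · ─ ·┃ 


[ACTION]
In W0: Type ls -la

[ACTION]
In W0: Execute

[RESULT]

                                      
                                      
                                      
                                      
                                      
                                      
                                      
                                      
                                      
                                      
━━━━━━━━━━━━━━━━━━━━┓━━━━━━━━━━━━━━━━━
ntainer             ┃                 
────────────────────┨─────────────────
t.md]│ settings.yaml┃plete"           
──────┏━━━━━━━━━━━━━━━━━━━━━━━━━━━━━┓ 
stem m┃ CircuitBoard                ┃ 
      ┠─────────────────────────────┨ 
      ┃   0 1 2 3 4 5 6 7 8 9       ┃ 
stem m┃0  [.]              B       ·┃7
stem p┃                            │┃4
      ┃1                   L       ·┃1
      ┃                             ┃7
      ┃2   ·                   · ─ ·┃4


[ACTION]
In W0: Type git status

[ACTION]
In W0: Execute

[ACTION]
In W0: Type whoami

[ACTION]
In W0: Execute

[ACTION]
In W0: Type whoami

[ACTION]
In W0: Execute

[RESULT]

                                      
                                      
                                      
                                      
                                      
                                      
                                      
                                      
                                      
                                      
━━━━━━━━━━━━━━━━━━━━┓━━━━━━━━━━━━━━━━━
ntainer             ┃                 
────────────────────┨─────────────────
t.md]│ settings.yaml┃ce group    15954
──────┏━━━━━━━━━━━━━━━━━━━━━━━━━━━━━┓ 
stem m┃ CircuitBoard                ┃ 
      ┠─────────────────────────────┨ 
      ┃   0 1 2 3 4 5 6 7 8 9       ┃ 
stem m┃0  [.]              B       ·┃ 
stem p┃                            │┃ 
      ┃1                   L       ·┃ 
      ┃                             ┃ 
      ┃2   ·                   · ─ ·┃ 
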